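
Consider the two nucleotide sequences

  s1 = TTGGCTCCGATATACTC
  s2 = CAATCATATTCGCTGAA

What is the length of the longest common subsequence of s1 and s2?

9

Pick C [5,1] → T [6,4] → C [8,5] → A [10,6] → T [11,7] → A [12,8] → T [13,10] → C [15,13] → T [16,14]; all 9 bases appear in both, in order, and the DP table's final entry dp[17][17] is also 9, so no common subsequence is longer.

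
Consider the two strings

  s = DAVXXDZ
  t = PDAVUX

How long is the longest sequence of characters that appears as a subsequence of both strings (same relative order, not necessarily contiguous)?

One common subsequence of length 4: D (s #1, t #2), then A (s #2, t #3), then V (s #3, t #4), then X (s #5, t #6). dp[7][6] = 4 confirms this is the maximum.

4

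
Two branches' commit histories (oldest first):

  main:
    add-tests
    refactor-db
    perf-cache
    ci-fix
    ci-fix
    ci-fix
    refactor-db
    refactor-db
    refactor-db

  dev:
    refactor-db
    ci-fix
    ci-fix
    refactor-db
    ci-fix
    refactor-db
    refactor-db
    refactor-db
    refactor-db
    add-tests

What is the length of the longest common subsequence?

Match refactor-db at main[2]=dev[1]; then ci-fix at main[4]=dev[2]; then ci-fix at main[5]=dev[3]; then ci-fix at main[6]=dev[5]; then refactor-db at main[7]=dev[7]; then refactor-db at main[8]=dev[8]; then refactor-db at main[9]=dev[9] — 7 commits in the same relative order in both, and the DP table's final entry dp[9][10] is also 7, so no common subsequence is longer.

7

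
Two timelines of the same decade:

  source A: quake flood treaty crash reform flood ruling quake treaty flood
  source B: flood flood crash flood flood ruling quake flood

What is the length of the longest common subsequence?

6

One common subsequence of length 6: flood (source A #2, source B #2) → crash (source A #4, source B #3) → flood (source A #6, source B #5) → ruling (source A #7, source B #6) → quake (source A #8, source B #7) → flood (source A #10, source B #8). dp[10][8] = 6 confirms this is the maximum.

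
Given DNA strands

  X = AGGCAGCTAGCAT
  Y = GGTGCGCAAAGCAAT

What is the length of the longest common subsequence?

Taking G at X[2]=Y[2], G at X[3]=Y[4], C at X[4]=Y[5], G at X[6]=Y[6], C at X[7]=Y[7], A at X[9]=Y[10], G at X[10]=Y[11], C at X[11]=Y[12], A at X[12]=Y[14], T at X[13]=Y[15] gives a common subsequence of length 10. The LCS DP gives dp[13][15] = 10, so this is optimal.

10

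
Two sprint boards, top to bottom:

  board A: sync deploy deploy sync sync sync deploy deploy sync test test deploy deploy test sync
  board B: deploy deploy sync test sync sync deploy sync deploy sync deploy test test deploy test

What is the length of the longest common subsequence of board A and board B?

One common subsequence of length 12: deploy [2,1], deploy [3,2], sync [4,3], sync [5,5], sync [6,6], deploy [7,7], deploy [8,9], sync [9,10], test [10,12], test [11,13], deploy [13,14], test [14,15]. dp[15][15] = 12 confirms this is the maximum.

12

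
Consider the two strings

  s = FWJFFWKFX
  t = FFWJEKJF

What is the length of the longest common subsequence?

5

Let dp[i][j] be the LCS length of the first i characters of s and the first j characters of t. dp[i][j] = dp[i-1][j-1]+1 when the i-th and j-th characters match, else max(dp[i-1][j], dp[i][j-1]).
    ·  F  F  W  J  E  K  J  F
 ·  0  0  0  0  0  0  0  0  0
 F  0  1  1  1  1  1  1  1  1
 W  0  1  1  2  2  2  2  2  2
 J  0  1  1  2  3  3  3  3  3
 F  0  1  2  2  3  3  3  3  4
 F  0  1  2  2  3  3  3  3  4
 W  0  1  2  3  3  3  3  3  4
 K  0  1  2  3  3  3  4  4  4
 F  0  1  2  3  3  3  4  4  5
 X  0  1  2  3  3  3  4  4  5
dp[9][8] = 5. One LCS (by backtracking along matches): FWJKF.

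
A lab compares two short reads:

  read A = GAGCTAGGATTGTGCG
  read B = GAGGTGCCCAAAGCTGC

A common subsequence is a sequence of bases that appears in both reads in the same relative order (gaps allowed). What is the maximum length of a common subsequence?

Match G at read A[1]=read B[1] → A at read A[2]=read B[2] → G at read A[3]=read B[6] → C at read A[4]=read B[9] → A at read A[6]=read B[11] → A at read A[9]=read B[12] → G at read A[12]=read B[13] → T at read A[13]=read B[15] → G at read A[14]=read B[16] → C at read A[15]=read B[17] — 10 bases in the same relative order in both, and the DP table's final entry dp[16][17] is also 10, so no common subsequence is longer.

10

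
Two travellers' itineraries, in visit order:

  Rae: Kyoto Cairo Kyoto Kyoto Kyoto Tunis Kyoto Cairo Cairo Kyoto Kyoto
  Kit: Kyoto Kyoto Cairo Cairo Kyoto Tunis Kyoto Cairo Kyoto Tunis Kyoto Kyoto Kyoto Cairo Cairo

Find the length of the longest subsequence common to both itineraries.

9

Match Kyoto (Rae #1, Kit #2), Cairo (Rae #2, Kit #4), Kyoto (Rae #3, Kit #5), Kyoto (Rae #4, Kit #7), Kyoto (Rae #5, Kit #9), Tunis (Rae #6, Kit #10), Kyoto (Rae #7, Kit #13), Cairo (Rae #8, Kit #14), Cairo (Rae #9, Kit #15) — 9 stops in the same relative order in both. dp[11][15] = 9 confirms this is the maximum.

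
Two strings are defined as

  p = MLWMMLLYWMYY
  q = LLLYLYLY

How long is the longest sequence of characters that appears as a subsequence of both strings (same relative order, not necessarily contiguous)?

One common subsequence of length 6: L [2,1], then L [6,2], then L [7,3], then Y [8,4], then Y [11,6], then Y [12,8]. The LCS DP gives dp[12][8] = 6, so this is optimal.

6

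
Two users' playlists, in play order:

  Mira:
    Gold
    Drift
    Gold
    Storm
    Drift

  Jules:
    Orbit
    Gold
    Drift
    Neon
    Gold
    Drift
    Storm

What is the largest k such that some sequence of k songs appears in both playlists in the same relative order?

4

Pick Gold at Mira[1]=Jules[2], then Drift at Mira[2]=Jules[3], then Gold at Mira[3]=Jules[5], then Storm at Mira[4]=Jules[7]; all 4 songs appear in both, in order, and the DP table's final entry dp[5][7] is also 4, so no common subsequence is longer.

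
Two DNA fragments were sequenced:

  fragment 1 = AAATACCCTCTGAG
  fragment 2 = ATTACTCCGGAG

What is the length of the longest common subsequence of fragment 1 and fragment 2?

Taking A [1,1]; then T [4,3]; then A [5,4]; then C [6,5]; then C [7,7]; then C [8,8]; then G [12,10]; then A [13,11]; then G [14,12] gives a common subsequence of length 9. Since dp[14][12] = 9, nothing longer is possible.

9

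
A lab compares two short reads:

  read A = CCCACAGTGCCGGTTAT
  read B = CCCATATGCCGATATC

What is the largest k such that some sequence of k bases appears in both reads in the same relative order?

13

Pick C [1,1], then C [2,2], then C [3,3], then A [4,4], then A [6,6], then T [8,7], then G [9,8], then C [10,9], then C [11,10], then G [12,11], then T [15,13], then A [16,14], then T [17,15]; all 13 bases appear in both, in order. dp[17][16] = 13 confirms this is the maximum.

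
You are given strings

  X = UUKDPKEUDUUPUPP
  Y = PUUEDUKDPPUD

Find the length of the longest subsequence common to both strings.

7

Match U [1,3], then U [2,6], then K [3,7], then D [4,8], then P [5,10], then U [8,11], then D [9,12] — 7 characters in the same relative order in both, and the DP table's final entry dp[15][12] is also 7, so no common subsequence is longer.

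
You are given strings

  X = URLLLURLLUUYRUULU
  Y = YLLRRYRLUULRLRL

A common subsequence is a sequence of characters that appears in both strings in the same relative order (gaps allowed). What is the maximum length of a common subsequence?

8

Taking L (X #3, Y #2), then L (X #4, Y #3), then L (X #5, Y #8), then U (X #6, Y #10), then R (X #7, Y #12), then L (X #9, Y #13), then R (X #13, Y #14), then L (X #16, Y #15) gives a common subsequence of length 8. dp[17][15] = 8 confirms this is the maximum.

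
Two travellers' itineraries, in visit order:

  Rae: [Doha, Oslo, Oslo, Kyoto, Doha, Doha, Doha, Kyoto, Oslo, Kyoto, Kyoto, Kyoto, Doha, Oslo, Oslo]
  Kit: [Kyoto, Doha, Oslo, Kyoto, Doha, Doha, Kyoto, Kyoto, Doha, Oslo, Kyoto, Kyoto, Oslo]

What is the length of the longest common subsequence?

10

One common subsequence of length 10: Doha at Rae[1]=Kit[2], Oslo at Rae[3]=Kit[3], Kyoto at Rae[4]=Kit[4], Doha at Rae[5]=Kit[5], Doha at Rae[6]=Kit[6], Doha at Rae[7]=Kit[9], Oslo at Rae[9]=Kit[10], Kyoto at Rae[11]=Kit[11], Kyoto at Rae[12]=Kit[12], Oslo at Rae[15]=Kit[13]. The LCS DP gives dp[15][13] = 10, so this is optimal.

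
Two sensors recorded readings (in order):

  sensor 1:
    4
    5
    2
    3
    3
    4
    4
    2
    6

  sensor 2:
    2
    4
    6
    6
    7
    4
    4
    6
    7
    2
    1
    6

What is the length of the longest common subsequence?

5

Pick 4 [1,2], then 4 [6,6], then 4 [7,7], then 2 [8,10], then 6 [9,12]; all 5 values appear in both, in order. Since dp[9][12] = 5, nothing longer is possible.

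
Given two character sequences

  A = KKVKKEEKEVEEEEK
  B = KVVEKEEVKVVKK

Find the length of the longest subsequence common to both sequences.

Pick K (A #1, B #1), V (A #3, B #3), K (A #5, B #5), E (A #6, B #6), E (A #7, B #7), K (A #8, B #9), V (A #10, B #11), K (A #15, B #13); all 8 characters appear in both, in order. dp[15][13] = 8 confirms this is the maximum.

8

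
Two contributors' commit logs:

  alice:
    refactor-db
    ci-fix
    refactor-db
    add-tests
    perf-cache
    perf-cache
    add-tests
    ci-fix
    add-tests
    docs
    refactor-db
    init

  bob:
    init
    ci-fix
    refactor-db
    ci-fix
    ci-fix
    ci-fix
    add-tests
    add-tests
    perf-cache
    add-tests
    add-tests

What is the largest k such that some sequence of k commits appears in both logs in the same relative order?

6

Match refactor-db [1,3], ci-fix [2,6], add-tests [4,8], perf-cache [6,9], add-tests [7,10], add-tests [9,11] — 6 commits in the same relative order in both. Since dp[12][11] = 6, nothing longer is possible.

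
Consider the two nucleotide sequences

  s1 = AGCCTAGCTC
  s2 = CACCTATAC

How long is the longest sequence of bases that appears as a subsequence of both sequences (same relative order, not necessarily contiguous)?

Pick A [1,2], C [3,3], C [4,4], T [5,5], A [6,6], T [9,7], C [10,9]; all 7 bases appear in both, in order. The LCS DP gives dp[10][9] = 7, so this is optimal.

7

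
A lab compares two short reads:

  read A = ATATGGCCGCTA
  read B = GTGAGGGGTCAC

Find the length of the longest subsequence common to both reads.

Match T at read A[2]=read B[2] → A at read A[3]=read B[4] → G at read A[5]=read B[6] → G at read A[6]=read B[7] → G at read A[9]=read B[8] → C at read A[10]=read B[10] → A at read A[12]=read B[11] — 7 bases in the same relative order in both, and the DP table's final entry dp[12][12] is also 7, so no common subsequence is longer.

7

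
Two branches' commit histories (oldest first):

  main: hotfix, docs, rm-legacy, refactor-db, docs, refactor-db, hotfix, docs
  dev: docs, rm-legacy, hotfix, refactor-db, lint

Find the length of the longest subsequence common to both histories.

Pick docs [2,1], rm-legacy [3,2], refactor-db [4,4]; all 3 commits appear in both, in order. The LCS DP gives dp[8][5] = 3, so this is optimal.

3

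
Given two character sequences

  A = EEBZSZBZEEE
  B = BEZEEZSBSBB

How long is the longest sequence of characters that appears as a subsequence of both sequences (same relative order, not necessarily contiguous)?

Pick E (A #1, B #4), then E (A #2, B #5), then B (A #3, B #8), then S (A #5, B #9), then B (A #7, B #11); all 5 characters appear in both, in order. dp[11][11] = 5 confirms this is the maximum.

5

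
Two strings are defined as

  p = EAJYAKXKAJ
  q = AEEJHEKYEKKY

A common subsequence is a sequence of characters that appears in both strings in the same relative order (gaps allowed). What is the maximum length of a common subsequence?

5

One common subsequence of length 5: E (p #1, q #3), J (p #3, q #4), Y (p #4, q #8), K (p #6, q #10), K (p #8, q #11), and the DP table's final entry dp[10][12] is also 5, so no common subsequence is longer.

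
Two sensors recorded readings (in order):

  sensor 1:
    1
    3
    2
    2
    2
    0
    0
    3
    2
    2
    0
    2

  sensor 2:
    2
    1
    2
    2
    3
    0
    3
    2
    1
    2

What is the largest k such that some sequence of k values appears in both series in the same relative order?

7

Let dp[i][j] be the LCS length of the first i values of sensor 1 and the first j values of sensor 2. dp[i][j] = dp[i-1][j-1]+1 when the i-th and j-th values match, else max(dp[i-1][j], dp[i][j-1]).
    ·  2  1  2  2  3  0  3  2  1  2
 ·  0  0  0  0  0  0  0  0  0  0  0
 1  0  0  1  1  1  1  1  1  1  1  1
 3  0  0  1  1  1  2  2  2  2  2  2
 2  0  1  1  2  2  2  2  2  3  3  3
 2  0  1  1  2  3  3  3  3  3  3  4
 2  0  1  1  2  3  3  3  3  4  4  4
 0  0  1  1  2  3  3  4  4  4  4  4
 0  0  1  1  2  3  3  4  4  4  4  4
 3  0  1  1  2  3  4  4  5  5  5  5
 2  0  1  1  2  3  4  4  5  6  6  6
 2  0  1  1  2  3  4  4  5  6  6  7
 0  0  1  1  2  3  4  5  5  6  6  7
 2  0  1  1  2  3  4  5  5  6  6  7
dp[12][10] = 7. One LCS (by backtracking along matches): 1, 2, 2, 0, 3, 2, 2.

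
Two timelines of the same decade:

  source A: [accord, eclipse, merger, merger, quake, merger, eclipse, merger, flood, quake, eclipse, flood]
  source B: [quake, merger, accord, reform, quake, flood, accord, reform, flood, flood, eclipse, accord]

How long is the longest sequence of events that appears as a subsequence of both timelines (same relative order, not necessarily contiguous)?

4

Pick accord [1,3] → quake [5,5] → flood [9,10] → eclipse [11,11]; all 4 events appear in both, in order. The LCS DP gives dp[12][12] = 4, so this is optimal.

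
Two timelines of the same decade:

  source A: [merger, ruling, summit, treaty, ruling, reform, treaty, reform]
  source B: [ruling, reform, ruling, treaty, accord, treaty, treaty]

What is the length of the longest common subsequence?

Match ruling (source A #2, source B #3), then treaty (source A #4, source B #6), then treaty (source A #7, source B #7) — 3 events in the same relative order in both, and the DP table's final entry dp[8][7] is also 3, so no common subsequence is longer.

3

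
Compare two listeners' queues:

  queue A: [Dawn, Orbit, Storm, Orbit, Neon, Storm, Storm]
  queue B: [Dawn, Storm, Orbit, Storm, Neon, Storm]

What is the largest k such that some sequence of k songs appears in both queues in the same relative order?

Pick Dawn [1,1] → Orbit [2,3] → Storm [3,4] → Neon [5,5] → Storm [7,6]; all 5 songs appear in both, in order. The LCS DP gives dp[7][6] = 5, so this is optimal.

5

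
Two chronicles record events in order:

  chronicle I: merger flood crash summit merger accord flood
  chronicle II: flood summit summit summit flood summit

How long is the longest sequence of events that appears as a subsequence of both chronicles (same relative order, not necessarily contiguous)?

Pick flood at chronicle I[2]=chronicle II[1] → summit at chronicle I[4]=chronicle II[4] → flood at chronicle I[7]=chronicle II[5]; all 3 events appear in both, in order. Since dp[7][6] = 3, nothing longer is possible.

3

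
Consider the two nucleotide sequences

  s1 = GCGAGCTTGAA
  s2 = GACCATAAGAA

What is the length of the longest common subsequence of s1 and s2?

Let dp[i][j] be the LCS length of the first i bases of s1 and the first j bases of s2. dp[i][j] = dp[i-1][j-1]+1 when the i-th and j-th bases match, else max(dp[i-1][j], dp[i][j-1]).
    ·  G  A  C  C  A  T  A  A  G  A  A
 ·  0  0  0  0  0  0  0  0  0  0  0  0
 G  0  1  1  1  1  1  1  1  1  1  1  1
 C  0  1  1  2  2  2  2  2  2  2  2  2
 G  0  1  1  2  2  2  2  2  2  3  3  3
 A  0  1  2  2  2  3  3  3  3  3  4  4
 G  0  1  2  2  2  3  3  3  3  4  4  4
 C  0  1  2  3  3  3  3  3  3  4  4  4
 T  0  1  2  3  3  3  4  4  4  4  4  4
 T  0  1  2  3  3  3  4  4  4  4  4  4
 G  0  1  2  3  3  3  4  4  4  5  5  5
 A  0  1  2  3  3  4  4  5  5  5  6  6
 A  0  1  2  3  3  4  4  5  6  6  6  7
dp[11][11] = 7. One LCS (by backtracking along matches): GCATGAA.

7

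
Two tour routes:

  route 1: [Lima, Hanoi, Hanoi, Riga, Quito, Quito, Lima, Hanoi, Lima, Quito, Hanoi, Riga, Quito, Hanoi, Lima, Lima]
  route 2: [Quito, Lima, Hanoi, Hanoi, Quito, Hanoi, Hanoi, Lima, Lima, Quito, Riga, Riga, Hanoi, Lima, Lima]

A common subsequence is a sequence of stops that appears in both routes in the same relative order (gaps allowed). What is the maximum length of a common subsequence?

One common subsequence of length 11: Lima (route 1 #1, route 2 #2), then Hanoi (route 1 #2, route 2 #3), then Hanoi (route 1 #3, route 2 #4), then Quito (route 1 #5, route 2 #5), then Lima (route 1 #7, route 2 #8), then Lima (route 1 #9, route 2 #9), then Quito (route 1 #10, route 2 #10), then Riga (route 1 #12, route 2 #12), then Hanoi (route 1 #14, route 2 #13), then Lima (route 1 #15, route 2 #14), then Lima (route 1 #16, route 2 #15), and the DP table's final entry dp[16][15] is also 11, so no common subsequence is longer.

11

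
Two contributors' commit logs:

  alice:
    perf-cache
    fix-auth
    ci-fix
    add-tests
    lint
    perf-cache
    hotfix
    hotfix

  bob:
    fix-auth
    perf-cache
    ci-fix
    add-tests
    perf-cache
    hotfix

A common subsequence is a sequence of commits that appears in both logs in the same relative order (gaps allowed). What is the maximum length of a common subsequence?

5

Pick perf-cache [1,2] → ci-fix [3,3] → add-tests [4,4] → perf-cache [6,5] → hotfix [8,6]; all 5 commits appear in both, in order. The LCS DP gives dp[8][6] = 5, so this is optimal.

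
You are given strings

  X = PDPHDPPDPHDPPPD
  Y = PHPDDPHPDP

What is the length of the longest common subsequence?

Let dp[i][j] be the LCS length of the first i characters of X and the first j characters of Y. dp[i][j] = dp[i-1][j-1]+1 when the i-th and j-th characters match, else max(dp[i-1][j], dp[i][j-1]).
    ·  P  H  P  D  D  P  H  P  D  P
 ·  0  0  0  0  0  0  0  0  0  0  0
 P  0  1  1  1  1  1  1  1  1  1  1
 D  0  1  1  1  2  2  2  2  2  2  2
 P  0  1  1  2  2  2  3  3  3  3  3
 H  0  1  2  2  2  2  3  4  4  4  4
 D  0  1  2  2  3  3  3  4  4  5  5
 P  0  1  2  3  3  3  4  4  5  5  6
 P  0  1  2  3  3  3  4  4  5  5  6
 D  0  1  2  3  4  4  4  4  5  6  6
 P  0  1  2  3  4  4  5  5  5  6  7
 H  0  1  2  3  4  4  5  6  6  6  7
 D  0  1  2  3  4  5  5  6  6  7  7
 P  0  1  2  3  4  5  6  6  7  7  8
 P  0  1  2  3  4  5  6  6  7  7  8
 P  0  1  2  3  4  5  6  6  7  7  8
 D  0  1  2  3  4  5  6  6  7  8  8
dp[15][10] = 8. One LCS (by backtracking along matches): PPDDPHDP.

8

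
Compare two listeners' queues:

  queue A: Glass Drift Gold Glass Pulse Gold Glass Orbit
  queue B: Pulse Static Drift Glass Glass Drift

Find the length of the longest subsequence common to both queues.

3

One common subsequence of length 3: Drift at queue A[2]=queue B[3], then Glass at queue A[4]=queue B[4], then Glass at queue A[7]=queue B[5]. dp[8][6] = 3 confirms this is the maximum.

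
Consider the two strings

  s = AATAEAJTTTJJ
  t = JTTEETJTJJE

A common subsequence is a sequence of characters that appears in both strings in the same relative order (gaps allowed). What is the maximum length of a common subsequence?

6

One common subsequence of length 6: T (s #3, t #3); then E (s #5, t #5); then J (s #7, t #7); then T (s #10, t #8); then J (s #11, t #9); then J (s #12, t #10). Since dp[12][11] = 6, nothing longer is possible.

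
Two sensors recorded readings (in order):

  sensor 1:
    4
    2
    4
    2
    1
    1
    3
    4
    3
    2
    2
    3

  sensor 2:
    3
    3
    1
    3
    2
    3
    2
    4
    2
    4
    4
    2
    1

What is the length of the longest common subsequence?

5

Match 4 at sensor 1[1]=sensor 2[8], 2 at sensor 1[2]=sensor 2[9], 4 at sensor 1[3]=sensor 2[11], 2 at sensor 1[4]=sensor 2[12], 1 at sensor 1[6]=sensor 2[13] — 5 values in the same relative order in both. The LCS DP gives dp[12][13] = 5, so this is optimal.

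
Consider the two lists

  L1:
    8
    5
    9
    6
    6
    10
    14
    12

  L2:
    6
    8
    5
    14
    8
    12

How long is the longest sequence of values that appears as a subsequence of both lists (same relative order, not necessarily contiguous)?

4

Let dp[i][j] be the LCS length of the first i values of L1 and the first j values of L2. dp[i][j] = dp[i-1][j-1]+1 when the i-th and j-th values match, else max(dp[i-1][j], dp[i][j-1]).
    ·  6  8  5 14  8 12
 ·  0  0  0  0  0  0  0
 8  0  0  1  1  1  1  1
 5  0  0  1  2  2  2  2
 9  0  0  1  2  2  2  2
 6  0  1  1  2  2  2  2
 6  0  1  1  2  2  2  2
10  0  1  1  2  2  2  2
14  0  1  1  2  3  3  3
12  0  1  1  2  3  3  4
dp[8][6] = 4. One LCS (by backtracking along matches): 8, 5, 14, 12.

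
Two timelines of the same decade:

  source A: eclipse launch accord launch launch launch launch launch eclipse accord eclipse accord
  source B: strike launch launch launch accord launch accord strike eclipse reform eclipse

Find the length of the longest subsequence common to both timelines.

Match launch (source A #2, source B #2), launch (source A #4, source B #3), launch (source A #5, source B #4), launch (source A #6, source B #6), eclipse (source A #9, source B #9), eclipse (source A #11, source B #11) — 6 events in the same relative order in both, and the DP table's final entry dp[12][11] is also 6, so no common subsequence is longer.

6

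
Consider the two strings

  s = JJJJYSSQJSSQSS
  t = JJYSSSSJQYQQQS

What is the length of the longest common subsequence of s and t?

9

Pick J (s #3, t #1), then J (s #4, t #2), then Y (s #5, t #3), then S (s #6, t #4), then S (s #7, t #5), then S (s #10, t #6), then S (s #11, t #7), then Q (s #12, t #13), then S (s #14, t #14); all 9 characters appear in both, in order, and the DP table's final entry dp[14][14] is also 9, so no common subsequence is longer.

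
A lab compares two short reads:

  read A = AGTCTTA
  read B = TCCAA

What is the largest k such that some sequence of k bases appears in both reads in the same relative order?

Match T [3,1], C [4,3], A [7,5] — 3 bases in the same relative order in both, and the DP table's final entry dp[7][5] is also 3, so no common subsequence is longer.

3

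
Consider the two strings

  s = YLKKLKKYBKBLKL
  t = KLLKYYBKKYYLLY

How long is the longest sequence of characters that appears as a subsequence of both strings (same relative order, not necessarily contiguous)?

Match L [2,2], L [5,3], K [6,4], Y [8,6], B [9,7], K [10,9], L [12,12], L [14,13] — 8 characters in the same relative order in both. Since dp[14][14] = 8, nothing longer is possible.

8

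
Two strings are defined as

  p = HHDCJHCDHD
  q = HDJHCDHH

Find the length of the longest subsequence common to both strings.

7

Taking H at p[2]=q[1], then D at p[3]=q[2], then J at p[5]=q[3], then H at p[6]=q[4], then C at p[7]=q[5], then D at p[8]=q[6], then H at p[9]=q[8] gives a common subsequence of length 7. The LCS DP gives dp[10][8] = 7, so this is optimal.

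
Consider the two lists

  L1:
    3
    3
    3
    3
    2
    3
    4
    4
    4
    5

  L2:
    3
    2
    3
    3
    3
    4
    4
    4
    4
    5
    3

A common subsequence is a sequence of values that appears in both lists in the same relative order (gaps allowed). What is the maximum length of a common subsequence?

Pick 3 at L1[1]=L2[1], 3 at L1[2]=L2[3], 3 at L1[3]=L2[4], 3 at L1[4]=L2[5], 4 at L1[7]=L2[7], 4 at L1[8]=L2[8], 4 at L1[9]=L2[9], 5 at L1[10]=L2[10]; all 8 values appear in both, in order. dp[10][11] = 8 confirms this is the maximum.

8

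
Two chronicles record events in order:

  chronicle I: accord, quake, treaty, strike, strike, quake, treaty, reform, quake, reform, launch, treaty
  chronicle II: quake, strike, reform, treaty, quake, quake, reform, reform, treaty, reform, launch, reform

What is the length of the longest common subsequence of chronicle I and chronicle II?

6

One common subsequence of length 6: quake at chronicle I[2]=chronicle II[1]; then treaty at chronicle I[3]=chronicle II[4]; then quake at chronicle I[6]=chronicle II[6]; then treaty at chronicle I[7]=chronicle II[9]; then reform at chronicle I[8]=chronicle II[10]; then reform at chronicle I[10]=chronicle II[12], and the DP table's final entry dp[12][12] is also 6, so no common subsequence is longer.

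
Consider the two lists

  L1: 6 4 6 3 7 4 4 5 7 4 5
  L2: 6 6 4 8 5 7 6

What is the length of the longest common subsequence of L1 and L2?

5

Match 6 [1,1], 6 [3,2], 4 [6,3], 5 [8,5], 7 [9,6] — 5 values in the same relative order in both. Since dp[11][7] = 5, nothing longer is possible.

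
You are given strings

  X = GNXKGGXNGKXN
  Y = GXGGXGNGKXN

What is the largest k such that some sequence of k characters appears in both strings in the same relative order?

10

Taking G [1,1], then X [3,2], then G [5,3], then G [6,4], then X [7,5], then N [8,7], then G [9,8], then K [10,9], then X [11,10], then N [12,11] gives a common subsequence of length 10, and the DP table's final entry dp[12][11] is also 10, so no common subsequence is longer.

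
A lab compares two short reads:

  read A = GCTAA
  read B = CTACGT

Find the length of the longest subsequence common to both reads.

Let dp[i][j] be the LCS length of the first i bases of read A and the first j bases of read B. dp[i][j] = dp[i-1][j-1]+1 when the i-th and j-th bases match, else max(dp[i-1][j], dp[i][j-1]).
    ·  C  T  A  C  G  T
 ·  0  0  0  0  0  0  0
 G  0  0  0  0  0  1  1
 C  0  1  1  1  1  1  1
 T  0  1  2  2  2  2  2
 A  0  1  2  3  3  3  3
 A  0  1  2  3  3  3  3
dp[5][6] = 3. One LCS (by backtracking along matches): CTA.

3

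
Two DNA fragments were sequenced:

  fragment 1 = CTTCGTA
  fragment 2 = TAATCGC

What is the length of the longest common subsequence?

Taking T (fragment 1 #2, fragment 2 #1), then T (fragment 1 #3, fragment 2 #4), then C (fragment 1 #4, fragment 2 #5), then G (fragment 1 #5, fragment 2 #6) gives a common subsequence of length 4. The LCS DP gives dp[7][7] = 4, so this is optimal.

4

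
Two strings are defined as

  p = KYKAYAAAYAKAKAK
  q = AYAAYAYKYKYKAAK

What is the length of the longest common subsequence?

10

Pick A [4,1] → Y [5,2] → A [6,3] → A [7,4] → A [8,6] → Y [9,11] → K [11,12] → A [12,13] → A [14,14] → K [15,15]; all 10 characters appear in both, in order. Since dp[15][15] = 10, nothing longer is possible.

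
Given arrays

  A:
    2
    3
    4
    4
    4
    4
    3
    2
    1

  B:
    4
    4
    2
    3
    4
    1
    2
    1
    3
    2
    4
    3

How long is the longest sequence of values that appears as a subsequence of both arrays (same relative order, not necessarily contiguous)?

5

Pick 2 (A #1, B #3) → 3 (A #2, B #4) → 4 (A #3, B #5) → 4 (A #6, B #11) → 3 (A #7, B #12); all 5 values appear in both, in order. dp[9][12] = 5 confirms this is the maximum.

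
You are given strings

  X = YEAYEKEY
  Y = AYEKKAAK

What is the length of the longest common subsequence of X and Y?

4

Let dp[i][j] be the LCS length of the first i characters of X and the first j characters of Y. dp[i][j] = dp[i-1][j-1]+1 when the i-th and j-th characters match, else max(dp[i-1][j], dp[i][j-1]).
    ·  A  Y  E  K  K  A  A  K
 ·  0  0  0  0  0  0  0  0  0
 Y  0  0  1  1  1  1  1  1  1
 E  0  0  1  2  2  2  2  2  2
 A  0  1  1  2  2  2  3  3  3
 Y  0  1  2  2  2  2  3  3  3
 E  0  1  2  3  3  3  3  3  3
 K  0  1  2  3  4  4  4  4  4
 E  0  1  2  3  4  4  4  4  4
 Y  0  1  2  3  4  4  4  4  4
dp[8][8] = 4. One LCS (by backtracking along matches): YEAK.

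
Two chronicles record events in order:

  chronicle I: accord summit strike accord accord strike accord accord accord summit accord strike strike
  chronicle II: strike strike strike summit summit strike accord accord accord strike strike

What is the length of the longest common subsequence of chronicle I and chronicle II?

Pick summit [2,5]; then strike [6,6]; then accord [8,7]; then accord [9,8]; then accord [11,9]; then strike [12,10]; then strike [13,11]; all 7 events appear in both, in order. dp[13][11] = 7 confirms this is the maximum.

7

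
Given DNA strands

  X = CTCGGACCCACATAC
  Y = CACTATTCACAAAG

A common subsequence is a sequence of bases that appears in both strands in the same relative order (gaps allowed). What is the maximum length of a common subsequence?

8

One common subsequence of length 8: C (X #1, Y #3) → T (X #2, Y #7) → C (X #3, Y #8) → A (X #6, Y #9) → C (X #9, Y #10) → A (X #10, Y #11) → A (X #12, Y #12) → A (X #14, Y #13), and the DP table's final entry dp[15][14] is also 8, so no common subsequence is longer.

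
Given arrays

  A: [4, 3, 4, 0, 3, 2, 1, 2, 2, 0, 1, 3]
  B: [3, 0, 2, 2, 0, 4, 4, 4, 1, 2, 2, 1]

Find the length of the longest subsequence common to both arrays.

Let dp[i][j] be the LCS length of the first i values of A and the first j values of B. dp[i][j] = dp[i-1][j-1]+1 when the i-th and j-th values match, else max(dp[i-1][j], dp[i][j-1]).
    ·  3  0  2  2  0  4  4  4  1  2  2  1
 ·  0  0  0  0  0  0  0  0  0  0  0  0  0
 4  0  0  0  0  0  0  1  1  1  1  1  1  1
 3  0  1  1  1  1  1  1  1  1  1  1  1  1
 4  0  1  1  1  1  1  2  2  2  2  2  2  2
 0  0  1  2  2  2  2  2  2  2  2  2  2  2
 3  0  1  2  2  2  2  2  2  2  2  2  2  2
 2  0  1  2  3  3  3  3  3  3  3  3  3  3
 1  0  1  2  3  3  3  3  3  3  4  4  4  4
 2  0  1  2  3  4  4  4  4  4  4  5  5  5
 2  0  1  2  3  4  4  4  4  4  4  5  6  6
 0  0  1  2  3  4  5  5  5  5  5  5  6  6
 1  0  1  2  3  4  5  5  5  5  6  6  6  7
 3  0  1  2  3  4  5  5  5  5  6  6  6  7
dp[12][12] = 7. One LCS (by backtracking along matches): 3, 0, 2, 1, 2, 2, 1.

7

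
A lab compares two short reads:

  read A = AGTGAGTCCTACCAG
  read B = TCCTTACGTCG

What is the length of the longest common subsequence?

8

One common subsequence of length 8: T [7,1]; then C [8,2]; then C [9,3]; then T [10,5]; then A [11,6]; then C [12,7]; then C [13,10]; then G [15,11], and the DP table's final entry dp[15][11] is also 8, so no common subsequence is longer.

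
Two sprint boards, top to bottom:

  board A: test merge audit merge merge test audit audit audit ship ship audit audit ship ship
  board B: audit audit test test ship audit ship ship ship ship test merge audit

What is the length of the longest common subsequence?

7

Taking test at board A[1]=board B[3], test at board A[6]=board B[4], audit at board A[9]=board B[6], ship at board A[10]=board B[7], ship at board A[11]=board B[8], ship at board A[14]=board B[9], ship at board A[15]=board B[10] gives a common subsequence of length 7. The LCS DP gives dp[15][13] = 7, so this is optimal.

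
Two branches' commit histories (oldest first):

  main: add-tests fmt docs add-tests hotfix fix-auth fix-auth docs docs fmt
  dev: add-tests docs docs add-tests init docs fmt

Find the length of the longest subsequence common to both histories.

5

Match add-tests [1,1], then docs [3,3], then add-tests [4,4], then docs [9,6], then fmt [10,7] — 5 commits in the same relative order in both. dp[10][7] = 5 confirms this is the maximum.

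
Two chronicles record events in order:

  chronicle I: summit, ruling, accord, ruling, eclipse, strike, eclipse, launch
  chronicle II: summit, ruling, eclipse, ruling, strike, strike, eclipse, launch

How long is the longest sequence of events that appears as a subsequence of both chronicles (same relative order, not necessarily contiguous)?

Match summit (chronicle I #1, chronicle II #1) → ruling (chronicle I #2, chronicle II #2) → ruling (chronicle I #4, chronicle II #4) → strike (chronicle I #6, chronicle II #6) → eclipse (chronicle I #7, chronicle II #7) → launch (chronicle I #8, chronicle II #8) — 6 events in the same relative order in both, and the DP table's final entry dp[8][8] is also 6, so no common subsequence is longer.

6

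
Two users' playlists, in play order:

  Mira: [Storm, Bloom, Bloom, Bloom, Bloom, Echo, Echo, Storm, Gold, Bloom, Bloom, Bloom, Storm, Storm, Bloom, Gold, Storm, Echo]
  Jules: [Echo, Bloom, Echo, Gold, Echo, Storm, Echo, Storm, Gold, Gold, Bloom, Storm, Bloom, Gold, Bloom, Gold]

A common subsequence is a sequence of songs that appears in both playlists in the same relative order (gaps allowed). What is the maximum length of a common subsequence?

9

Taking Bloom (Mira #2, Jules #2), Echo (Mira #6, Jules #5), Echo (Mira #7, Jules #7), Storm (Mira #8, Jules #8), Gold (Mira #9, Jules #10), Bloom (Mira #10, Jules #11), Bloom (Mira #11, Jules #13), Bloom (Mira #15, Jules #15), Gold (Mira #16, Jules #16) gives a common subsequence of length 9. Since dp[18][16] = 9, nothing longer is possible.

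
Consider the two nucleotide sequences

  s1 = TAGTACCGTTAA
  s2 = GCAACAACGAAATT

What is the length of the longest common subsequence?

Pick A at s1[2]=s2[3]; then A at s1[5]=s2[4]; then C at s1[6]=s2[5]; then C at s1[7]=s2[8]; then G at s1[8]=s2[9]; then T at s1[9]=s2[13]; then T at s1[10]=s2[14]; all 7 bases appear in both, in order. Since dp[12][14] = 7, nothing longer is possible.

7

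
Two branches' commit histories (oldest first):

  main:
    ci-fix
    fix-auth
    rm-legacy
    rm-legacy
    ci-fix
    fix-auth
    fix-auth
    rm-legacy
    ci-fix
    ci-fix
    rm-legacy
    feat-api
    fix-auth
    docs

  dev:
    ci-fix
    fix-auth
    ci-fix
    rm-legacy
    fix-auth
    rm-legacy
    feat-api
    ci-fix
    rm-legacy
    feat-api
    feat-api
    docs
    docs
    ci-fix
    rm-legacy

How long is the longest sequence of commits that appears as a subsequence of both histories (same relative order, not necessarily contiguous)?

9

Pick ci-fix at main[1]=dev[1], fix-auth at main[2]=dev[2], rm-legacy at main[4]=dev[4], fix-auth at main[7]=dev[5], rm-legacy at main[8]=dev[6], ci-fix at main[10]=dev[8], rm-legacy at main[11]=dev[9], feat-api at main[12]=dev[11], docs at main[14]=dev[13]; all 9 commits appear in both, in order. dp[14][15] = 9 confirms this is the maximum.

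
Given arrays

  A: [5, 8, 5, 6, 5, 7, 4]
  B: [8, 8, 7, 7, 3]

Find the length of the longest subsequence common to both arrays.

2

Pick 8 at A[2]=B[2]; then 7 at A[6]=B[4]; all 2 values appear in both, in order, and the DP table's final entry dp[7][5] is also 2, so no common subsequence is longer.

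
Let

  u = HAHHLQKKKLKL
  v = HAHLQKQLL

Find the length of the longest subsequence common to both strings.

8

Let dp[i][j] be the LCS length of the first i characters of u and the first j characters of v. dp[i][j] = dp[i-1][j-1]+1 when the i-th and j-th characters match, else max(dp[i-1][j], dp[i][j-1]).
    ·  H  A  H  L  Q  K  Q  L  L
 ·  0  0  0  0  0  0  0  0  0  0
 H  0  1  1  1  1  1  1  1  1  1
 A  0  1  2  2  2  2  2  2  2  2
 H  0  1  2  3  3  3  3  3  3  3
 H  0  1  2  3  3  3  3  3  3  3
 L  0  1  2  3  4  4  4  4  4  4
 Q  0  1  2  3  4  5  5  5  5  5
 K  0  1  2  3  4  5  6  6  6  6
 K  0  1  2  3  4  5  6  6  6  6
 K  0  1  2  3  4  5  6  6  6  6
 L  0  1  2  3  4  5  6  6  7  7
 K  0  1  2  3  4  5  6  6  7  7
 L  0  1  2  3  4  5  6  6  7  8
dp[12][9] = 8. One LCS (by backtracking along matches): HAHLQKLL.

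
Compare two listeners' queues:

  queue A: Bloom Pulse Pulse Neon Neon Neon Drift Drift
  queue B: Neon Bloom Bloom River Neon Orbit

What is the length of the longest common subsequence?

2

Match Bloom [1,3], then Neon [4,5] — 2 songs in the same relative order in both. dp[8][6] = 2 confirms this is the maximum.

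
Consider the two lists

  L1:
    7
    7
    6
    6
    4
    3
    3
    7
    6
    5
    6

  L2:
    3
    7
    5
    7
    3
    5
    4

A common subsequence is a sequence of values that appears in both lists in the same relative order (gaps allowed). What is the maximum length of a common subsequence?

4

Let dp[i][j] be the LCS length of the first i values of L1 and the first j values of L2. dp[i][j] = dp[i-1][j-1]+1 when the i-th and j-th values match, else max(dp[i-1][j], dp[i][j-1]).
    ·  3  7  5  7  3  5  4
 ·  0  0  0  0  0  0  0  0
 7  0  0  1  1  1  1  1  1
 7  0  0  1  1  2  2  2  2
 6  0  0  1  1  2  2  2  2
 6  0  0  1  1  2  2  2  2
 4  0  0  1  1  2  2  2  3
 3  0  1  1  1  2  3  3  3
 3  0  1  1  1  2  3  3  3
 7  0  1  2  2  2  3  3  3
 6  0  1  2  2  2  3  3  3
 5  0  1  2  3  3  3  4  4
 6  0  1  2  3  3  3  4  4
dp[11][7] = 4. One LCS (by backtracking along matches): 7, 7, 3, 5.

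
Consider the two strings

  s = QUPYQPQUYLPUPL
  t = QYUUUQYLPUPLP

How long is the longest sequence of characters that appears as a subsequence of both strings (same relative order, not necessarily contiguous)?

9

Pick Q at s[1]=t[1], then U at s[2]=t[5], then Q at s[7]=t[6], then Y at s[9]=t[7], then L at s[10]=t[8], then P at s[11]=t[9], then U at s[12]=t[10], then P at s[13]=t[11], then L at s[14]=t[12]; all 9 characters appear in both, in order. The LCS DP gives dp[14][13] = 9, so this is optimal.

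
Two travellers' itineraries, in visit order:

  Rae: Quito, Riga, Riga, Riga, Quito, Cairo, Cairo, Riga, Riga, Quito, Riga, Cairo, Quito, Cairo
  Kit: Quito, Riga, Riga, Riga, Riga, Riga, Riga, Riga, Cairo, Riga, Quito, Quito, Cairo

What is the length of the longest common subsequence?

Match Quito (Rae #1, Kit #1), Riga (Rae #2, Kit #3), Riga (Rae #3, Kit #4), Riga (Rae #4, Kit #5), Riga (Rae #8, Kit #6), Riga (Rae #9, Kit #7), Riga (Rae #11, Kit #8), Cairo (Rae #12, Kit #9), Quito (Rae #13, Kit #12), Cairo (Rae #14, Kit #13) — 10 stops in the same relative order in both, and the DP table's final entry dp[14][13] is also 10, so no common subsequence is longer.

10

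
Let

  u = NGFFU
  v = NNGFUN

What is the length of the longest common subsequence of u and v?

4

Pick N at u[1]=v[2] → G at u[2]=v[3] → F at u[4]=v[4] → U at u[5]=v[5]; all 4 characters appear in both, in order. The LCS DP gives dp[5][6] = 4, so this is optimal.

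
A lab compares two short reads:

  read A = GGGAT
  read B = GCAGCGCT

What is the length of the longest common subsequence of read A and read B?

4

Let dp[i][j] be the LCS length of the first i bases of read A and the first j bases of read B. dp[i][j] = dp[i-1][j-1]+1 when the i-th and j-th bases match, else max(dp[i-1][j], dp[i][j-1]).
    ·  G  C  A  G  C  G  C  T
 ·  0  0  0  0  0  0  0  0  0
 G  0  1  1  1  1  1  1  1  1
 G  0  1  1  1  2  2  2  2  2
 G  0  1  1  1  2  2  3  3  3
 A  0  1  1  2  2  2  3  3  3
 T  0  1  1  2  2  2  3  3  4
dp[5][8] = 4. One LCS (by backtracking along matches): GGGT.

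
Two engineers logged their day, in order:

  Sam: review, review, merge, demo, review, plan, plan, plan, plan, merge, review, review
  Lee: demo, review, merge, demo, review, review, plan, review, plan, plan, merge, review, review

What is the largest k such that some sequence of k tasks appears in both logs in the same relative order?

10

Pick review (Sam #2, Lee #2), then merge (Sam #3, Lee #3), then demo (Sam #4, Lee #4), then review (Sam #5, Lee #6), then plan (Sam #6, Lee #7), then plan (Sam #8, Lee #9), then plan (Sam #9, Lee #10), then merge (Sam #10, Lee #11), then review (Sam #11, Lee #12), then review (Sam #12, Lee #13); all 10 tasks appear in both, in order. The LCS DP gives dp[12][13] = 10, so this is optimal.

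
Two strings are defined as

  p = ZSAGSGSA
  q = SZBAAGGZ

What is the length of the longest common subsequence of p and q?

4

Let dp[i][j] be the LCS length of the first i characters of p and the first j characters of q. dp[i][j] = dp[i-1][j-1]+1 when the i-th and j-th characters match, else max(dp[i-1][j], dp[i][j-1]).
    ·  S  Z  B  A  A  G  G  Z
 ·  0  0  0  0  0  0  0  0  0
 Z  0  0  1  1  1  1  1  1  1
 S  0  1  1  1  1  1  1  1  1
 A  0  1  1  1  2  2  2  2  2
 G  0  1  1  1  2  2  3  3  3
 S  0  1  1  1  2  2  3  3  3
 G  0  1  1  1  2  2  3  4  4
 S  0  1  1  1  2  2  3  4  4
 A  0  1  1  1  2  3  3  4  4
dp[8][8] = 4. One LCS (by backtracking along matches): ZAGG.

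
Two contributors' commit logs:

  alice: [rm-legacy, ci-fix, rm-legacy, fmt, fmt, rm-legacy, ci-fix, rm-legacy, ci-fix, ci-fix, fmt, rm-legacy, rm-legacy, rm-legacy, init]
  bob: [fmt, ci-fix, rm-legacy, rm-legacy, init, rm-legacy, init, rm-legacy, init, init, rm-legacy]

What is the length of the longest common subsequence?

Pick fmt (alice #5, bob #1) → ci-fix (alice #7, bob #2) → rm-legacy (alice #8, bob #3) → rm-legacy (alice #12, bob #4) → rm-legacy (alice #13, bob #6) → rm-legacy (alice #14, bob #8) → init (alice #15, bob #10); all 7 commits appear in both, in order, and the DP table's final entry dp[15][11] is also 7, so no common subsequence is longer.

7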